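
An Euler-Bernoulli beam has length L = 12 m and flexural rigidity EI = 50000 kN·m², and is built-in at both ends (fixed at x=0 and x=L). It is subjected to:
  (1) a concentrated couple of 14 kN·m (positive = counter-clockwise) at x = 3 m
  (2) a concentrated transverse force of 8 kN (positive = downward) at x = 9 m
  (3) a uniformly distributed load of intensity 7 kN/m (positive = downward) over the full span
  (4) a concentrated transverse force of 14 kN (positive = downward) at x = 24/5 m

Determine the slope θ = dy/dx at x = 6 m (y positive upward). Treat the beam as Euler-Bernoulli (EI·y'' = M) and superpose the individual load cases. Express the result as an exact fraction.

θ(6) = 939/50000000 rad

Load 1 — applied couple M₀=14 kN·m at a=3 m (b=L-a=9):
  θ_1 = (R_Ax²/2 - M_Ax - M₀(x-a))/EI  [x>a] with R_A=21/16, M_A=-21/8 = ((21/16)·6²/2 - (-21/8)·6 - 14·(6-3))/50000 = -21/400000 rad
Load 2 — point force P=8 kN at a=9 m (b=L-a=3):
  θ_2 = -Pb²x(2aL-(3a+b)x)/(2L³EI)  [x≤a] = -8·3²·6·(2·9·12-(3·9+3)·6)/(2·12³·50000) = -9/100000 rad
Load 3 — uniform load w=7 kN/m over full span:
  θ_3 = -wx(L-x)(L-2x)/(12EI) = -7·6·(12-6)·(12-2·6)/(12·50000) = 0 rad
Load 4 — point force P=14 kN at a=24/5 m (b=L-a=36/5):
  θ_4 = Pa²(L-x)(2bL-(3b+a)(L-x))/(2L³EI)  [x>a] = 14·(24/5)²·(12-6)·(2·(36/5)·12-(3·(36/5)+(24/5))·(12-6))/(2·12³·50000) = 63/390625 rad
Superposition: θ = Σ θ_i = 939/50000000 rad ≈ 0.000019 rad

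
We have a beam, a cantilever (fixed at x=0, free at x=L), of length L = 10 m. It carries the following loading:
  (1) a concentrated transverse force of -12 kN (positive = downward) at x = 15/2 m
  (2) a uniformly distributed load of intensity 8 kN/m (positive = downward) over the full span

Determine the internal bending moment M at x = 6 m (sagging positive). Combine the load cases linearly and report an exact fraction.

Load 1 — point force P=-12 kN at a=15/2 m (b=L-a=5/2):
  M_1 = -P(a-x)  [x≤a] = -(-12)·((15/2)-6) = 18 kN·m
Load 2 — uniform load w=8 kN/m over full span:
  M_2 = -w(L-x)²/2 = -8·(10-6)²/2 = -64 kN·m
Superposition: M = Σ M_i = -46 kN·m ≈ -46.000000 kN·m

M(6) = -46 kN·m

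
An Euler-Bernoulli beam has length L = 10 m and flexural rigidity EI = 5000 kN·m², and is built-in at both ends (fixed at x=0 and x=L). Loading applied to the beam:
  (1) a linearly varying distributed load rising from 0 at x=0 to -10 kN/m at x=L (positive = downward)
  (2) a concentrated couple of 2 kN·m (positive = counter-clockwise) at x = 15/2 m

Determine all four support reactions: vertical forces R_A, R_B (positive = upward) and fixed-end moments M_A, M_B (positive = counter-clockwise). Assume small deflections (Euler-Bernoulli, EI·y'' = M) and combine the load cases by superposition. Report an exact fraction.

Load 1 — triangular load w₀=-10 kN/m (0→w₀ over full span):
  R_A = 3w₀L/20 = 3·(-10)·10/20 = -15 kN
  M_A = w₀L²/30 = (-10)·10²/30 = -100/3 kN·m
  R_B = 7w₀L/20 = 7·(-10)·10/20 = -35 kN
  M_B = -w₀L²/20 = -(-10)·10²/20 = 50 kN·m
Load 2 — applied couple M₀=2 kN·m at a=15/2 m (b=L-a=5/2):
  R_A = 6M₀ab/L³ = 6·2·(15/2)·(5/2)/10³ = 9/40 kN
  M_A = M₀b(2a-b)/L² = 2·(5/2)·(2·(15/2)-(5/2))/10² = 5/8 kN·m
  R_B = -6M₀ab/L³ = -6·2·(15/2)·(5/2)/10³ = -9/40 kN
  M_B = M₀a(2b-a)/L² = 2·(15/2)·(2·(5/2)-(15/2))/10² = -3/8 kN·m
Superposition: R_A = -591/40 kN, M_A = -785/24 kN·m, R_B = -1409/40 kN, M_B = 397/8 kN·m

R_A = -591/40 kN, M_A = -785/24 kN·m, R_B = -1409/40 kN, M_B = 397/8 kN·m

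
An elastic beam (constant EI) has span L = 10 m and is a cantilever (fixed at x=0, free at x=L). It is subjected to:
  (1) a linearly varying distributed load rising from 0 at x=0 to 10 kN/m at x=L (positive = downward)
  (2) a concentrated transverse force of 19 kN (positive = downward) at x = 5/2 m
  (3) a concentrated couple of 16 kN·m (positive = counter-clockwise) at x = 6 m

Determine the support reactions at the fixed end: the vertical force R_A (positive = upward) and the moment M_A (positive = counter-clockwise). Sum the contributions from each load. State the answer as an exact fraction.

Load 1 — triangular load w₀=10 kN/m (0→w₀ over full span):
  R_A = w₀L/2 = 10·10/2 = 50 kN
  M_A = w₀L²/3 = 10·10²/3 = 1000/3 kN·m
Load 2 — point force P=19 kN at a=5/2 m (b=L-a=15/2):
  R_A = P = 19 kN
  M_A = Pa = 19·(5/2) = 95/2 kN·m
Load 3 — applied couple M₀=16 kN·m at a=6 m (b=L-a=4):
  R_A = 0 kN
  M_A = -M₀ = -16 kN·m
Superposition: R_A = 69 kN, M_A = 2189/6 kN·m

R_A = 69 kN, M_A = 2189/6 kN·m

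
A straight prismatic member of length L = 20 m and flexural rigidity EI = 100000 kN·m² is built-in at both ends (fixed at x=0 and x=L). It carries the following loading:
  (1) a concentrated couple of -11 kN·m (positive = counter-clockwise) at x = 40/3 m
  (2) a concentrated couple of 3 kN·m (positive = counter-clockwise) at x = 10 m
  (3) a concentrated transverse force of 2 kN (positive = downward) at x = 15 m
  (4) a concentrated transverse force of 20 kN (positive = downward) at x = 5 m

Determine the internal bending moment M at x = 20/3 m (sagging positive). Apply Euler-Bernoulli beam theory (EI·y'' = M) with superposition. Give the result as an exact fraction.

M(20/3) = 1631/72 kN·m

Load 1 — applied couple M₀=-11 kN·m at a=40/3 m (b=L-a=20/3):
  M_1 = R_Ax - M_A  [x≤a] with R_A=-11/15, M_A=-11/3 = (-11/15)·(20/3) - (-11/3) = -11/9 kN·m
Load 2 — applied couple M₀=3 kN·m at a=10 m (b=L-a=10):
  M_2 = R_Ax - M_A  [x≤a] with R_A=9/40, M_A=3/4 = (9/40)·(20/3) - (3/4) = 3/4 kN·m
Load 3 — point force P=2 kN at a=15 m (b=L-a=5):
  M_3 = Pb²(3a+b)x/L³ - Pab²/L²  [x≤a] = 2·5²·(3·15+5)·(20/3)/20³ - 2·15·5²/20² = 5/24 kN·m
Load 4 — point force P=20 kN at a=5 m (b=L-a=15):
  M_4 = Pa²(a+3b)(L-x)/L³ - Pa²b/L²  [x>a] = 20·5²·(5+3·15)·(20-(20/3))/20³ - 20·5²·15/20² = 275/12 kN·m
Superposition: M = Σ M_i = 1631/72 kN·m ≈ 22.652778 kN·m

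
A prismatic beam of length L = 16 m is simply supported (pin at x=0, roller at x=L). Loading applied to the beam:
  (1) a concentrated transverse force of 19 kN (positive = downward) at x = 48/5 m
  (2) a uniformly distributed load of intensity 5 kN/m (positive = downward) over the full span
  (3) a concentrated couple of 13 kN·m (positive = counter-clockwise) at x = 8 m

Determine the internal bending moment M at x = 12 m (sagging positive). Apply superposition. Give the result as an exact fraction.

Load 1 — point force P=19 kN at a=48/5 m (b=L-a=32/5):
  M_1 = Pa(L-x)/L  [x>a] = 19·(48/5)·(16-12)/16 = 228/5 kN·m
Load 2 — uniform load w=5 kN/m over full span:
  M_2 = wx(L-x)/2 = 5·12·(16-12)/2 = 120 kN·m
Load 3 — applied couple M₀=13 kN·m at a=8 m (b=L-a=8):
  M_3 = M₀x/L - M₀  [x>a] = 13·12/16 - 13 = -13/4 kN·m
Superposition: M = Σ M_i = 3247/20 kN·m ≈ 162.350000 kN·m

M(12) = 3247/20 kN·m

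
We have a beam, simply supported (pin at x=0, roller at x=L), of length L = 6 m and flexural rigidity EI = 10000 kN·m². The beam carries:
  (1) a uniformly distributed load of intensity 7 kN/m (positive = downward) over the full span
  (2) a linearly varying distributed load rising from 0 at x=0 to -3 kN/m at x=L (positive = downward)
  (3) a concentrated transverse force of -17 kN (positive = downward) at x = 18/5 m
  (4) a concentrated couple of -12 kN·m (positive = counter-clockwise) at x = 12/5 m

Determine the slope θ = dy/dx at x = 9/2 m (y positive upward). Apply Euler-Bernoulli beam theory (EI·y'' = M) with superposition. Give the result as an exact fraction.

θ(9/2) = 332079/320000000 rad

Load 1 — uniform load w=7 kN/m over full span:
  θ_1 = -w(L³-6Lx²+4x³)/(24EI) = -7·(6³-6·6·(9/2)²+4·(9/2)³)/(24·10000) = 693/160000 rad
Load 2 — triangular load w₀=-3 kN/m (0→w₀ over full span):
  θ_2 = -w₀(7L⁴-30L²x²+15x⁴)/(360LEI) = -(-3)·(7·6⁴-30·6²·(9/2)²+15·(9/2)⁴)/(360·6·10000) = -11817/12800000 rad
Load 3 — point force P=-17 kN at a=18/5 m (b=L-a=12/5):
  θ_3 = -Pa(2L²-6Lx+3x²+a²)/(6LEI)  [x>a] = -(-17)·(18/5)·(2·6²-6·6·(9/2)+3·(9/2)²+(18/5)²)/(6·6·10000) = -27693/10000000 rad
Load 4 — applied couple M₀=-12 kN·m at a=12/5 m (b=L-a=18/5):
  θ_4 = (M₀x²/(2L)-M₀(x-a)+C₁)/EI  [x>a] with C₁=M₀(3b²-L²)/(6L)=-24/25 = ((-12)·(9/2)²/(2·6)-(-12)·((9/2)-(12/5))+(-24/25))/10000 = 399/1000000 rad
Superposition: θ = Σ θ_i = 332079/320000000 rad ≈ 0.001038 rad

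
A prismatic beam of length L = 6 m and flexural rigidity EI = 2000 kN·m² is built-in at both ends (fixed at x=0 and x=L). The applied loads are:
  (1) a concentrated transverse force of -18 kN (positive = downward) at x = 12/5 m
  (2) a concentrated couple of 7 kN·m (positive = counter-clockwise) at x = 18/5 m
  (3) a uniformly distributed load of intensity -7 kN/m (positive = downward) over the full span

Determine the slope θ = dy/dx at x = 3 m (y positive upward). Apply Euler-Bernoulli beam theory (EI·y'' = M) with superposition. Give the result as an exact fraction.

Load 1 — point force P=-18 kN at a=12/5 m (b=L-a=18/5):
  θ_1 = Pa²(L-x)(2bL-(3b+a)(L-x))/(2L³EI)  [x>a] = (-18)·(12/5)²·(6-3)·(2·(18/5)·6-(3·(18/5)+(12/5))·(6-3))/(2·6³·2000) = -81/62500 rad
Load 2 — applied couple M₀=7 kN·m at a=18/5 m (b=L-a=12/5):
  θ_2 = (R_Ax²/2 - M_Ax)/EI  [x≤a] with R_A=42/25, M_A=56/25 = ((42/25)·3²/2 - (56/25)·3)/2000 = 21/50000 rad
Load 3 — uniform load w=-7 kN/m over full span:
  θ_3 = -wx(L-x)(L-2x)/(12EI) = -(-7)·3·(6-3)·(6-2·3)/(12·2000) = 0 rad
Superposition: θ = Σ θ_i = -219/250000 rad ≈ -0.000876 rad

θ(3) = -219/250000 rad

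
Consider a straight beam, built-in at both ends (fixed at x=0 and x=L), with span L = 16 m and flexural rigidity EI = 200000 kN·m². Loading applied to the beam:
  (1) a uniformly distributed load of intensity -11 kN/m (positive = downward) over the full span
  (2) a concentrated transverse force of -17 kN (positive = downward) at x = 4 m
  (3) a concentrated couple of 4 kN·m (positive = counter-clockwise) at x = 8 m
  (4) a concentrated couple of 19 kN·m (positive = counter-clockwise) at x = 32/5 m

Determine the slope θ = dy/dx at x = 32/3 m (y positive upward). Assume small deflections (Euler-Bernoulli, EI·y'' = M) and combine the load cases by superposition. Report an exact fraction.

θ(32/3) = -40051/25312500 rad

Load 1 — uniform load w=-11 kN/m over full span:
  θ_1 = -wx(L-x)(L-2x)/(12EI) = -(-11)·(32/3)·(16-(32/3))·(16-2·(32/3))/(12·200000) = -352/253125 rad
Load 2 — point force P=-17 kN at a=4 m (b=L-a=12):
  θ_2 = Pa²(L-x)(2bL-(3b+a)(L-x))/(2L³EI)  [x>a] = (-17)·4²·(16-(32/3))·(2·12·16-(3·12+4)·(16-(32/3)))/(2·16³·200000) = -17/112500 rad
Load 3 — applied couple M₀=4 kN·m at a=8 m (b=L-a=8):
  θ_3 = (R_Ax²/2 - M_Ax - M₀(x-a))/EI  [x>a] with R_A=3/8, M_A=1 = ((3/8)·(32/3)²/2 - 1·(32/3) - 4·((32/3)-8))/200000 = 0 rad
Load 4 — applied couple M₀=19 kN·m at a=32/5 m (b=L-a=48/5):
  θ_4 = (R_Ax²/2 - M_Ax - M₀(x-a))/EI  [x>a] with R_A=171/100, M_A=57/25 = ((171/100)·(32/3)²/2 - (57/25)·(32/3) - 19·((32/3)-(32/5)))/200000 = -19/468750 rad
Superposition: θ = Σ θ_i = -40051/25312500 rad ≈ -0.001582 rad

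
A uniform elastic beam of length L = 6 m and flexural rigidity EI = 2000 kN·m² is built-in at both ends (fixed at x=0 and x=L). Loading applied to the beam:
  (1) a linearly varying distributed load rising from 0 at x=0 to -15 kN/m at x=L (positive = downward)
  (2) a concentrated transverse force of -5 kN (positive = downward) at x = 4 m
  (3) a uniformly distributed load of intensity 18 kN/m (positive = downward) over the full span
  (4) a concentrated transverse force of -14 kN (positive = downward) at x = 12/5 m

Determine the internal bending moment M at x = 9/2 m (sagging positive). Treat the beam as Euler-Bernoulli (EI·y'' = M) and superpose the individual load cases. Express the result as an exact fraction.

Load 1 — triangular load w₀=-15 kN/m (0→w₀ over full span):
  M_1 = 3w₀Lx/20 - w₀L²/30 - w₀x³/(6L) = 3·(-15)·6·(9/2)/20 - (-15)·6²/30 - (-15)·(9/2)³/(6·6) = -153/32 kN·m
Load 2 — point force P=-5 kN at a=4 m (b=L-a=2):
  M_2 = Pa²(a+3b)(L-x)/L³ - Pa²b/L²  [x>a] = (-5)·4²·(4+3·2)·(6-(9/2))/6³ - (-5)·4²·2/6² = -10/9 kN·m
Load 3 — uniform load w=18 kN/m over full span:
  M_3 = wLx/2 - wL²/12 - wx²/2 = 18·6·(9/2)/2 - 18·6²/12 - 18·(9/2)²/2 = 27/4 kN·m
Load 4 — point force P=-14 kN at a=12/5 m (b=L-a=18/5):
  M_4 = Pa²(a+3b)(L-x)/L³ - Pa²b/L²  [x>a] = (-14)·(12/5)²·((12/5)+3·(18/5))·(6-(9/2))/6³ - (-14)·(12/5)²·(18/5)/6² = 84/125 kN·m
Superposition: M = Σ M_i = 55067/36000 kN·m ≈ 1.529639 kN·m

M(9/2) = 55067/36000 kN·m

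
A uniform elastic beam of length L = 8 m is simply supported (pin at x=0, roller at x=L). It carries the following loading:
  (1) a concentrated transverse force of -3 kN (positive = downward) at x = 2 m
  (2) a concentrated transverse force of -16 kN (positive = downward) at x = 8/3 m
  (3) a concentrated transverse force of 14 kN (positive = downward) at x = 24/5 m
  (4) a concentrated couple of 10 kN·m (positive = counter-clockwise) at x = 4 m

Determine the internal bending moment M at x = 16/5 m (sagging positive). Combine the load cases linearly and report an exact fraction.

Load 1 — point force P=-3 kN at a=2 m (b=L-a=6):
  M_1 = Pa(L-x)/L  [x>a] = (-3)·2·(8-(16/5))/8 = -18/5 kN·m
Load 2 — point force P=-16 kN at a=8/3 m (b=L-a=16/3):
  M_2 = Pa(L-x)/L  [x>a] = (-16)·(8/3)·(8-(16/5))/8 = -128/5 kN·m
Load 3 — point force P=14 kN at a=24/5 m (b=L-a=16/5):
  M_3 = Pbx/L  [x≤a] = 14·(16/5)·(16/5)/8 = 448/25 kN·m
Load 4 — applied couple M₀=10 kN·m at a=4 m (b=L-a=4):
  M_4 = M₀x/L  [x≤a] = 10·(16/5)/8 = 4 kN·m
Superposition: M = Σ M_i = -182/25 kN·m ≈ -7.280000 kN·m

M(16/5) = -182/25 kN·m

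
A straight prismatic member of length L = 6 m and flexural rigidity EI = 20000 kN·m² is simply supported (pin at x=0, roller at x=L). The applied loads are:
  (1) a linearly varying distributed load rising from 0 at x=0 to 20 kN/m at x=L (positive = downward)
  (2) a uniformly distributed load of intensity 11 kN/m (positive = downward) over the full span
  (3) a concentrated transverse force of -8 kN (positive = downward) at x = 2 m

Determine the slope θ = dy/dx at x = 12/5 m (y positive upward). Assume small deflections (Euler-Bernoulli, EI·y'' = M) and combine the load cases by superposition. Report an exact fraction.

θ(12/5) = -64411/22500000 rad

Load 1 — triangular load w₀=20 kN/m (0→w₀ over full span):
  θ_1 = -w₀(7L⁴-30L²x²+15x⁴)/(360LEI) = -20·(7·6⁴-30·6²·(12/5)²+15·(12/5)⁴)/(360·6·20000) = -969/625000 rad
Load 2 — uniform load w=11 kN/m over full span:
  θ_2 = -w(L³-6Lx²+4x³)/(24EI) = -11·(6³-6·6·(12/5)²+4·(12/5)³)/(24·20000) = -3663/2500000 rad
Load 3 — point force P=-8 kN at a=2 m (b=L-a=4):
  θ_3 = -Pa(2L²-6Lx+3x²+a²)/(6LEI)  [x>a] = -(-8)·2·(2·6²-6·6·(12/5)+3·(12/5)²+2²)/(6·6·20000) = 43/281250 rad
Superposition: θ = Σ θ_i = -64411/22500000 rad ≈ -0.002863 rad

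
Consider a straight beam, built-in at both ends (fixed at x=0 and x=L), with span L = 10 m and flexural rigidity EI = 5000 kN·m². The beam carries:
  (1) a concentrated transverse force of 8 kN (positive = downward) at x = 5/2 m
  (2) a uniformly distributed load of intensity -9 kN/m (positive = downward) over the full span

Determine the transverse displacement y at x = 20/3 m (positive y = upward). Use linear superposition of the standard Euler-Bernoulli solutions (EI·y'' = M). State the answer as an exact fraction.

y(20/3) = 223/6480 m

Load 1 — point force P=8 kN at a=5/2 m (b=L-a=15/2):
  y_1 = -Pa²(L-x)²(3bL-(3b+a)(L-x))/(6L³EI)  [x>a] = -8·(5/2)²·(10-(20/3))²·(3·(15/2)·10-(3·(15/2)+(5/2))·(10-(20/3)))/(6·10³·5000) = -17/6480 m
Load 2 — uniform load w=-9 kN/m over full span:
  y_2 = -wx²(L-x)²/(24EI) = -(-9)·(20/3)²·(10-(20/3))²/(24·5000) = 1/27 m
Superposition: y = Σ y_i = 223/6480 m ≈ 0.034414 m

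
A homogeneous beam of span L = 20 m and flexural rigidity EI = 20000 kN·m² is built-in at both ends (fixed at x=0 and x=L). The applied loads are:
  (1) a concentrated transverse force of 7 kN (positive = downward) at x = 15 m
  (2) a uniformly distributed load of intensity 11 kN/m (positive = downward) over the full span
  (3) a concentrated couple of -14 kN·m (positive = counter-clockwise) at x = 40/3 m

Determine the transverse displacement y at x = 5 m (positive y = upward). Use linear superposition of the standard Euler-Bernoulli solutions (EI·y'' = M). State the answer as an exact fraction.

y(5) = -59869/460800 m

Load 1 — point force P=7 kN at a=15 m (b=L-a=5):
  y_1 = -Pb²x²(3aL-(3a+b)x)/(6L³EI)  [x≤a] = -7·5²·5²·(3·15·20-(3·15+5)·5)/(6·20³·20000) = -91/30720 m
Load 2 — uniform load w=11 kN/m over full span:
  y_2 = -wx²(L-x)²/(24EI) = -11·5²·(20-5)²/(24·20000) = -33/256 m
Load 3 — applied couple M₀=-14 kN·m at a=40/3 m (b=L-a=20/3):
  y_3 = (R_Ax³/6 - M_Ax²/2)/EI  [x≤a] with R_A=-14/15, M_A=-14/3 = ((-14/15)·5³/6 - (-14/3)·5²/2)/20000 = 7/3600 m
Superposition: y = Σ y_i = -59869/460800 m ≈ -0.129924 m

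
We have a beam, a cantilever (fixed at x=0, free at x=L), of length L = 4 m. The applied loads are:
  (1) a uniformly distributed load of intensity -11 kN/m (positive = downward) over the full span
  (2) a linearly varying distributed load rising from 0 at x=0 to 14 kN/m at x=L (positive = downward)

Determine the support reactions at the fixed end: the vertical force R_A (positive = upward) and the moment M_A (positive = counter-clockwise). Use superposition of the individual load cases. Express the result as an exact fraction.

Load 1 — uniform load w=-11 kN/m over full span:
  R_A = wL = (-11)·4 = -44 kN
  M_A = wL²/2 = (-11)·4²/2 = -88 kN·m
Load 2 — triangular load w₀=14 kN/m (0→w₀ over full span):
  R_A = w₀L/2 = 14·4/2 = 28 kN
  M_A = w₀L²/3 = 14·4²/3 = 224/3 kN·m
Superposition: R_A = -16 kN, M_A = -40/3 kN·m

R_A = -16 kN, M_A = -40/3 kN·m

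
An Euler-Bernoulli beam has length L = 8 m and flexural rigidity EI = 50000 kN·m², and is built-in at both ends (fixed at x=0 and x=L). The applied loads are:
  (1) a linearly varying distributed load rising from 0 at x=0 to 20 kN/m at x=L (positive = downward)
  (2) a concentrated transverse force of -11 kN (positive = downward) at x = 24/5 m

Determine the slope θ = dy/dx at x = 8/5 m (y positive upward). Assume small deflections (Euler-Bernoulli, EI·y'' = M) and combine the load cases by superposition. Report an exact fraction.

Load 1 — triangular load w₀=20 kN/m (0→w₀ over full span):
  θ_1 = -w₀(2x(L-x)(L-2x)(x+2L)+x²(L-x)²)/(120LEI) = -20·(2·(8/5)·(8-(8/5))·(8-2·(8/5))·((8/5)+2·8)+(8/5)²·(8-(8/5))²)/(120·8·50000) = -896/1171875 rad
Load 2 — point force P=-11 kN at a=24/5 m (b=L-a=16/5):
  θ_2 = -Pb²x(2aL-(3a+b)x)/(2L³EI)  [x≤a] = -(-11)·(16/5)²·(8/5)·(2·(24/5)·8-(3·(24/5)+(16/5))·(8/5))/(2·8³·50000) = 1672/9765625 rad
Superposition: θ = Σ θ_i = -17384/29296875 rad ≈ -0.000593 rad

θ(8/5) = -17384/29296875 rad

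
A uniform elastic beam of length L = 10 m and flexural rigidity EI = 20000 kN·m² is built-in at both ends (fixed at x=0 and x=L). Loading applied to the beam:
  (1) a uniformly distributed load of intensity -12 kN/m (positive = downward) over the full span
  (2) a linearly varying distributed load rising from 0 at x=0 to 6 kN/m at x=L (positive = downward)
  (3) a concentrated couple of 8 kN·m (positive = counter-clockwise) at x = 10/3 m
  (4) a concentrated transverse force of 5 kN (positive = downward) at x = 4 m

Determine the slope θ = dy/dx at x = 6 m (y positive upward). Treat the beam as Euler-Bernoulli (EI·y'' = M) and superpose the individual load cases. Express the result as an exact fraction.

θ(6) = -83/46875 rad

Load 1 — uniform load w=-12 kN/m over full span:
  θ_1 = -wx(L-x)(L-2x)/(12EI) = -(-12)·6·(10-6)·(10-2·6)/(12·20000) = -3/1250 rad
Load 2 — triangular load w₀=6 kN/m (0→w₀ over full span):
  θ_2 = -w₀(2x(L-x)(L-2x)(x+2L)+x²(L-x)²)/(120LEI) = -6·(2·6·(10-6)·(10-2·6)·(6+2·10)+6²·(10-6)²)/(120·10·20000) = 3/6250 rad
Load 3 — applied couple M₀=8 kN·m at a=10/3 m (b=L-a=20/3):
  θ_3 = (R_Ax²/2 - M_Ax - M₀(x-a))/EI  [x>a] with R_A=16/15, M_A=0 = ((16/15)·6²/2 - 0·6 - 8·(6-(10/3)))/20000 = -1/9375 rad
Load 4 — point force P=5 kN at a=4 m (b=L-a=6):
  θ_4 = Pa²(L-x)(2bL-(3b+a)(L-x))/(2L³EI)  [x>a] = 5·4²·(10-6)·(2·6·10-(3·6+4)·(10-6))/(2·10³·20000) = 4/15625 rad
Superposition: θ = Σ θ_i = -83/46875 rad ≈ -0.001771 rad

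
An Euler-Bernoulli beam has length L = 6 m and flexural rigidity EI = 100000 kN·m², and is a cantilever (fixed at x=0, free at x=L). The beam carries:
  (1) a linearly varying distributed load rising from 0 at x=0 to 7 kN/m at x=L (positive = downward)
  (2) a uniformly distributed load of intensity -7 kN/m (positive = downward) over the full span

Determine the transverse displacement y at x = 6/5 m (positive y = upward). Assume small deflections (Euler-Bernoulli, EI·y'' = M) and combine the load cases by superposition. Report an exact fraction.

Load 1 — triangular load w₀=7 kN/m (0→w₀ over full span):
  y_1 = (w₀Lx³/12-w₀L²x²/6-w₀x⁵/(120L))/EI = (7·6·(6/5)³/12-7·6²·(6/5)²/6-7·(6/5)⁵/(120·6))/100000 = -425439/781250000 m
Load 2 — uniform load w=-7 kN/m over full span:
  y_2 = -wx²(x²-4Lx+6L²)/(24EI) = -(-7)·(6/5)²·((6/5)²-4·6·(6/5)+6·6²)/(24·100000) = 24759/31250000 m
Superposition: y = Σ y_i = 12096/48828125 m ≈ 0.000248 m

y(6/5) = 12096/48828125 m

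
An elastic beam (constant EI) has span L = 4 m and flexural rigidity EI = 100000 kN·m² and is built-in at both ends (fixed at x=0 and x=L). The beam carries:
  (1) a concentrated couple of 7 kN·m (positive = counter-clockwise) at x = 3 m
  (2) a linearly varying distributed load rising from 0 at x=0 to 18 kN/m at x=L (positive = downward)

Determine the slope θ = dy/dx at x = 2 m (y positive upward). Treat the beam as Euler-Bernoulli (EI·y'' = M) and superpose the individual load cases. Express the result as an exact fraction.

θ(2) = -83/8000000 rad

Load 1 — applied couple M₀=7 kN·m at a=3 m (b=L-a=1):
  θ_1 = (R_Ax²/2 - M_Ax)/EI  [x≤a] with R_A=63/32, M_A=35/16 = ((63/32)·2²/2 - (35/16)·2)/100000 = -7/1600000 rad
Load 2 — triangular load w₀=18 kN/m (0→w₀ over full span):
  θ_2 = -w₀(2x(L-x)(L-2x)(x+2L)+x²(L-x)²)/(120LEI) = -18·(2·2·(4-2)·(4-2·2)·(2+2·4)+2²·(4-2)²)/(120·4·100000) = -3/500000 rad
Superposition: θ = Σ θ_i = -83/8000000 rad ≈ -0.000010 rad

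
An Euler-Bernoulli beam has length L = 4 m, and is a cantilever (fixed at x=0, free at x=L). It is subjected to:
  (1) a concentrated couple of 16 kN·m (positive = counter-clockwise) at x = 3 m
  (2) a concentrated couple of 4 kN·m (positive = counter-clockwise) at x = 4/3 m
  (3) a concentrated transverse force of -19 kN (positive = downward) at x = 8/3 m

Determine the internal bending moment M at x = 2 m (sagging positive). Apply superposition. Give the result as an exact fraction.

Load 1 — applied couple M₀=16 kN·m at a=3 m (b=L-a=1):
  M_1 = M₀  [x≤a] = 16 = 16 kN·m
Load 2 — applied couple M₀=4 kN·m at a=4/3 m (b=L-a=8/3):
  M_2 = 0  [x>a] = 0 kN·m
Load 3 — point force P=-19 kN at a=8/3 m (b=L-a=4/3):
  M_3 = -P(a-x)  [x≤a] = -(-19)·((8/3)-2) = 38/3 kN·m
Superposition: M = Σ M_i = 86/3 kN·m ≈ 28.666667 kN·m

M(2) = 86/3 kN·m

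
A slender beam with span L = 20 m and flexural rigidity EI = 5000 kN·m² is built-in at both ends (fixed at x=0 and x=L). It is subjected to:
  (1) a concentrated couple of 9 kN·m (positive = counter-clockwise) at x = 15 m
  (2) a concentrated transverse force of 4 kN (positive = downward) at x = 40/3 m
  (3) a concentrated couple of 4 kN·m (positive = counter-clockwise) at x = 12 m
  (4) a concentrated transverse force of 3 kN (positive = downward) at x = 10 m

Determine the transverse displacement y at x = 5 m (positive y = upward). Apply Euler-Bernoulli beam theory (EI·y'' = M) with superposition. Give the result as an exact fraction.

y(5) = -155083/5184000 m

Load 1 — applied couple M₀=9 kN·m at a=15 m (b=L-a=5):
  y_1 = (R_Ax³/6 - M_Ax²/2)/EI  [x≤a] with R_A=81/160, M_A=45/16 = ((81/160)·5³/6 - (45/16)·5²/2)/5000 = -63/12800 m
Load 2 — point force P=4 kN at a=40/3 m (b=L-a=20/3):
  y_2 = -Pb²x²(3aL-(3a+b)x)/(6L³EI)  [x≤a] = -4·(20/3)²·5²·(3·(40/3)·20-(3·(40/3)+(20/3))·5)/(6·20³·5000) = -17/1620 m
Load 3 — applied couple M₀=4 kN·m at a=12 m (b=L-a=8):
  y_3 = (R_Ax³/6 - M_Ax²/2)/EI  [x≤a] with R_A=36/125, M_A=32/25 = ((36/125)·5³/6 - (32/25)·5²/2)/5000 = -1/500 m
Load 4 — point force P=3 kN at a=10 m (b=L-a=10):
  y_4 = -Pb²x²(3aL-(3a+b)x)/(6L³EI)  [x≤a] = -3·10²·5²·(3·10·20-(3·10+10)·5)/(6·20³·5000) = -1/80 m
Superposition: y = Σ y_i = -155083/5184000 m ≈ -0.029916 m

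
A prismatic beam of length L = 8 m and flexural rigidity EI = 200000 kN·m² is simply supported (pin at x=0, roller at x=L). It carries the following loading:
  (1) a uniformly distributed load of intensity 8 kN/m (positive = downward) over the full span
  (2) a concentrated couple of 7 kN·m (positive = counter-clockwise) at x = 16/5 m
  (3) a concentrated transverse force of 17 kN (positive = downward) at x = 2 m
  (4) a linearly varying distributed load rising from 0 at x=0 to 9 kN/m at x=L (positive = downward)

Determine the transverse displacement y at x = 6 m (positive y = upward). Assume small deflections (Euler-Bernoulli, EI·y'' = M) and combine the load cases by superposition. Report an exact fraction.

y(6) = -41497/15000000 m

Load 1 — uniform load w=8 kN/m over full span:
  y_1 = -wx(L³-2Lx²+x³)/(24EI) = -8·6·(8³-2·8·6²+6³)/(24·200000) = -19/12500 m
Load 2 — applied couple M₀=7 kN·m at a=16/5 m (b=L-a=24/5):
  y_2 = (M₀x³/(6L)-M₀(x-a)²/2+C₁x)/EI  [x>a] with C₁=M₀(3b²-L²)/(6L)=56/75 = (7·6³/(6·8)-7·(6-(16/5))²/2+(56/75)·6)/200000 = 427/10000000 m
Load 3 — point force P=17 kN at a=2 m (b=L-a=6):
  y_3 = -Pa(L-x)(2Lx-a²-x²)/(6LEI)  [x>a] = -17·2·(8-6)·(2·8·6-2²-6²)/(6·8·200000) = -119/300000 m
Load 4 — triangular load w₀=9 kN/m (0→w₀ over full span):
  y_4 = -w₀x(7L⁴-10L²x²+3x⁴)/(360LEI) = -9·6·(7·8⁴-10·8²·6²+3·6⁴)/(360·8·200000) = -357/400000 m
Superposition: y = Σ y_i = -41497/15000000 m ≈ -0.002766 m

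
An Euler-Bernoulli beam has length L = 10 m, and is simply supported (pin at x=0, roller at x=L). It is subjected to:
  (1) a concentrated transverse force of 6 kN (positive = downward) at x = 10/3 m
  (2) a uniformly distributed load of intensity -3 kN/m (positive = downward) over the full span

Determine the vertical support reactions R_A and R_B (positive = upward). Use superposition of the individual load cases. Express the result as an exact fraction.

Load 1 — point force P=6 kN at a=10/3 m (b=L-a=20/3):
  R_A = Pb/L = 6·(20/3)/10 = 4 kN
  R_B = Pa/L = 6·(10/3)/10 = 2 kN
Load 2 — uniform load w=-3 kN/m over full span:
  R_A = wL/2 = (-3)·10/2 = -15 kN
  R_B = wL/2 = (-3)·10/2 = -15 kN
Superposition: R_A = -11 kN, R_B = -13 kN

R_A = -11 kN, R_B = -13 kN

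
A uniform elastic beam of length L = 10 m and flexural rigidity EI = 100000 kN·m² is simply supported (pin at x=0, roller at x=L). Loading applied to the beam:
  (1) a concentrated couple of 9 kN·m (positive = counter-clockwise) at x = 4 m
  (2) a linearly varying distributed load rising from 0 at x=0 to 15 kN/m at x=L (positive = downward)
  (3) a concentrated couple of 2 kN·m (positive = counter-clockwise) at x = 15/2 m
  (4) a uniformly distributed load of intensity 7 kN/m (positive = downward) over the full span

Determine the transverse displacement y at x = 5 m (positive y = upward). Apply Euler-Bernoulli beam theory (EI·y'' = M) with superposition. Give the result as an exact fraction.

y(5) = -90103/4800000 m

Load 1 — applied couple M₀=9 kN·m at a=4 m (b=L-a=6):
  y_1 = (M₀x³/(6L)-M₀(x-a)²/2+C₁x)/EI  [x>a] with C₁=M₀(3b²-L²)/(6L)=6/5 = (9·5³/(6·10)-9·(5-4)²/2+(6/5)·5)/100000 = 81/400000 m
Load 2 — triangular load w₀=15 kN/m (0→w₀ over full span):
  y_2 = -w₀x(7L⁴-10L²x²+3x⁴)/(360LEI) = -15·5·(7·10⁴-10·10²·5²+3·5⁴)/(360·10·100000) = -5/512 m
Load 3 — applied couple M₀=2 kN·m at a=15/2 m (b=L-a=5/2):
  y_3 = (M₀x³/(6L)+C₁x)/EI  [x≤a] with C₁=M₀(3b²-L²)/(6L)=-65/24 = (2·5³/(6·10)+(-65/24)·5)/100000 = -3/32000 m
Load 4 — uniform load w=7 kN/m over full span:
  y_4 = -wx(L³-2Lx²+x³)/(24EI) = -7·5·(10³-2·10·5²+5³)/(24·100000) = -7/768 m
Superposition: y = Σ y_i = -90103/4800000 m ≈ -0.018771 m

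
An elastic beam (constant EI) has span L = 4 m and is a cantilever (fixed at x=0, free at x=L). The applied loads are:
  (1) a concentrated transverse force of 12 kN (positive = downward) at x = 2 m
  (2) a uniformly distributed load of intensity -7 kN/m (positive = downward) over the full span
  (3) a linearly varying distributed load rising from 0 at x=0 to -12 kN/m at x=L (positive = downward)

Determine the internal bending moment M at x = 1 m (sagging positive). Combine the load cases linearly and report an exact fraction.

Load 1 — point force P=12 kN at a=2 m (b=L-a=2):
  M_1 = -P(a-x)  [x≤a] = -12·(2-1) = -12 kN·m
Load 2 — uniform load w=-7 kN/m over full span:
  M_2 = -w(L-x)²/2 = -(-7)·(4-1)²/2 = 63/2 kN·m
Load 3 — triangular load w₀=-12 kN/m (0→w₀ over full span):
  M_3 = w₀Lx/2 - w₀L²/3 - w₀x³/(6L) = (-12)·4·1/2 - (-12)·4²/3 - (-12)·1³/(6·4) = 81/2 kN·m
Superposition: M = Σ M_i = 60 kN·m ≈ 60.000000 kN·m

M(1) = 60 kN·m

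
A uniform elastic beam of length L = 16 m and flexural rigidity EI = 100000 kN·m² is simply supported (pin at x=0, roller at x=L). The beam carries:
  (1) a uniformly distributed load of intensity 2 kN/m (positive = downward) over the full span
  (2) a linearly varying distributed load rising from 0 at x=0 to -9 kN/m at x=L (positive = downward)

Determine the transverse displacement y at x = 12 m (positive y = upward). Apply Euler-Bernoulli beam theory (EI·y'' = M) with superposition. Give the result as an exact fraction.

y(12) = 41/2500 m

Load 1 — uniform load w=2 kN/m over full span:
  y_1 = -wx(L³-2Lx²+x³)/(24EI) = -2·12·(16³-2·16·12²+12³)/(24·100000) = -38/3125 m
Load 2 — triangular load w₀=-9 kN/m (0→w₀ over full span):
  y_2 = -w₀x(7L⁴-10L²x²+3x⁴)/(360LEI) = -(-9)·12·(7·16⁴-10·16²·12²+3·12⁴)/(360·16·100000) = 357/12500 m
Superposition: y = Σ y_i = 41/2500 m ≈ 0.016400 m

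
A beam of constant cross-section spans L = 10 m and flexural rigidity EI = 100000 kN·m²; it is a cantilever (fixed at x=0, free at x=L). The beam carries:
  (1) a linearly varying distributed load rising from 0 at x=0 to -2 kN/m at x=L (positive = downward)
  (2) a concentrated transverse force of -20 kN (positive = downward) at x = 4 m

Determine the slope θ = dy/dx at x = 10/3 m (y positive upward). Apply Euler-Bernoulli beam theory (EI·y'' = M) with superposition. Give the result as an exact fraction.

Load 1 — triangular load w₀=-2 kN/m (0→w₀ over full span):
  θ_1 = (w₀Lx²/4-w₀L²x/3-w₀x⁴/(24L))/EI = ((-2)·10·(10/3)²/4-(-2)·10²·(10/3)/3-(-2)·(10/3)⁴/(24·10))/100000 = 163/97200 rad
Load 2 — point force P=-20 kN at a=4 m (b=L-a=6):
  θ_2 = -Px(2a-x)/(2EI)  [x≤a] = -(-20)·(10/3)·(2·4-(10/3))/(2·100000) = 7/4500 rad
Superposition: θ = Σ θ_i = 1571/486000 rad ≈ 0.003233 rad

θ(10/3) = 1571/486000 rad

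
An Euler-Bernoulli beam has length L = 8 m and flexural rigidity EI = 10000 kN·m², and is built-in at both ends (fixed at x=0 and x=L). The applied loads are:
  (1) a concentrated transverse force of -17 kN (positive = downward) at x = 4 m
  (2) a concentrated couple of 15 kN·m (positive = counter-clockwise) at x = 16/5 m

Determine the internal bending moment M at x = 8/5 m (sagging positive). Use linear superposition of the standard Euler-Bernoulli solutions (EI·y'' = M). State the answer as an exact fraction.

M(8/5) = 148/25 kN·m

Load 1 — point force P=-17 kN at a=4 m (b=L-a=4):
  M_1 = Pb²(3a+b)x/L³ - Pab²/L²  [x≤a] = (-17)·4²·(3·4+4)·(8/5)/8³ - (-17)·4·4²/8² = 17/5 kN·m
Load 2 — applied couple M₀=15 kN·m at a=16/5 m (b=L-a=24/5):
  M_2 = R_Ax - M_A  [x≤a] with R_A=27/10, M_A=9/5 = (27/10)·(8/5) - (9/5) = 63/25 kN·m
Superposition: M = Σ M_i = 148/25 kN·m ≈ 5.920000 kN·m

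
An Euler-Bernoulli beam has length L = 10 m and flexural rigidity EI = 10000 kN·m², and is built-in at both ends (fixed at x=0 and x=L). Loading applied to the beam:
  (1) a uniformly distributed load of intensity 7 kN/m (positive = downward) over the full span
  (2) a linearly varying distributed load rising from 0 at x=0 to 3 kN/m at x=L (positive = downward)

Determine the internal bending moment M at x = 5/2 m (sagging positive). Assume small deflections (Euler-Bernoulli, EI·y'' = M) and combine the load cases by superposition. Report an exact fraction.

Load 1 — uniform load w=7 kN/m over full span:
  M_1 = wLx/2 - wL²/12 - wx²/2 = 7·10·(5/2)/2 - 7·10²/12 - 7·(5/2)²/2 = 175/24 kN·m
Load 2 — triangular load w₀=3 kN/m (0→w₀ over full span):
  M_2 = 3w₀Lx/20 - w₀L²/30 - w₀x³/(6L) = 3·3·10·(5/2)/20 - 3·10²/30 - 3·(5/2)³/(6·10) = 15/32 kN·m
Superposition: M = Σ M_i = 745/96 kN·m ≈ 7.760417 kN·m

M(5/2) = 745/96 kN·m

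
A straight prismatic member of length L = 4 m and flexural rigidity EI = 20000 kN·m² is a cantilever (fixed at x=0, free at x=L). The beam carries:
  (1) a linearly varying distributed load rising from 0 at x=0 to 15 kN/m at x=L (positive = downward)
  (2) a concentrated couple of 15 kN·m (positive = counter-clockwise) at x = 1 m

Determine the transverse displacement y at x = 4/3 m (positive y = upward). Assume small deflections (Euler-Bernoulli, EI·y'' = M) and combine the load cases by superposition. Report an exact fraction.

y(4/3) = -22789/9720000 m

Load 1 — triangular load w₀=15 kN/m (0→w₀ over full span):
  y_1 = (w₀Lx³/12-w₀L²x²/6-w₀x⁵/(120L))/EI = (15·4·(4/3)³/12-15·4²·(4/3)²/6-15·(4/3)⁵/(120·4))/20000 = -451/151875 m
Load 2 — applied couple M₀=15 kN·m at a=1 m (b=L-a=3):
  y_2 = M₀a(2x-a)/(2EI)  [x>a] = 15·1·(2·(4/3)-1)/(2·20000) = 1/1600 m
Superposition: y = Σ y_i = -22789/9720000 m ≈ -0.002345 m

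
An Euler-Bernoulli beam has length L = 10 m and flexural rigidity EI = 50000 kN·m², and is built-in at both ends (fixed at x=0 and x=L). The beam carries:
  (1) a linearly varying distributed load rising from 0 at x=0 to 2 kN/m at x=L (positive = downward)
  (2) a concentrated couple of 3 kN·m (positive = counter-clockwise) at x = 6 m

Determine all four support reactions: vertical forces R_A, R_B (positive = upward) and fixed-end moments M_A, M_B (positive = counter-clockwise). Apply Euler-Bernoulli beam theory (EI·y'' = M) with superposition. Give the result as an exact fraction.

R_A = 429/125 kN, M_A = 572/75 kN·m, R_B = 821/125 kN, M_B = -241/25 kN·m

Load 1 — triangular load w₀=2 kN/m (0→w₀ over full span):
  R_A = 3w₀L/20 = 3·2·10/20 = 3 kN
  M_A = w₀L²/30 = 2·10²/30 = 20/3 kN·m
  R_B = 7w₀L/20 = 7·2·10/20 = 7 kN
  M_B = -w₀L²/20 = -2·10²/20 = -10 kN·m
Load 2 — applied couple M₀=3 kN·m at a=6 m (b=L-a=4):
  R_A = 6M₀ab/L³ = 6·3·6·4/10³ = 54/125 kN
  M_A = M₀b(2a-b)/L² = 3·4·(2·6-4)/10² = 24/25 kN·m
  R_B = -6M₀ab/L³ = -6·3·6·4/10³ = -54/125 kN
  M_B = M₀a(2b-a)/L² = 3·6·(2·4-6)/10² = 9/25 kN·m
Superposition: R_A = 429/125 kN, M_A = 572/75 kN·m, R_B = 821/125 kN, M_B = -241/25 kN·m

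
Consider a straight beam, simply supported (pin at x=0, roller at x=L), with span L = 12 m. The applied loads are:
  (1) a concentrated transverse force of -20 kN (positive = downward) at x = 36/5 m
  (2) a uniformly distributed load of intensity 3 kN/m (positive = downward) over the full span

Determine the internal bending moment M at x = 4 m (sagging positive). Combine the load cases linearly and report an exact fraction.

M(4) = 16 kN·m

Load 1 — point force P=-20 kN at a=36/5 m (b=L-a=24/5):
  M_1 = Pbx/L  [x≤a] = (-20)·(24/5)·4/12 = -32 kN·m
Load 2 — uniform load w=3 kN/m over full span:
  M_2 = wx(L-x)/2 = 3·4·(12-4)/2 = 48 kN·m
Superposition: M = Σ M_i = 16 kN·m ≈ 16.000000 kN·m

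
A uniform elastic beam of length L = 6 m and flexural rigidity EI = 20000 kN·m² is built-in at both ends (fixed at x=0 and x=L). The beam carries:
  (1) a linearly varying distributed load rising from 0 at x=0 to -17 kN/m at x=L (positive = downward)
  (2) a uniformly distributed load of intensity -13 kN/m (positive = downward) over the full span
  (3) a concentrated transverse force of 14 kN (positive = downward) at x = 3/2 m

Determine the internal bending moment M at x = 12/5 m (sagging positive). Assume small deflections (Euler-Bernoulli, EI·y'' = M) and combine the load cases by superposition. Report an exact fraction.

M(12/5) = -46029/2000 kN·m

Load 1 — triangular load w₀=-17 kN/m (0→w₀ over full span):
  M_1 = 3w₀Lx/20 - w₀L²/30 - w₀x³/(6L) = 3·(-17)·6·(12/5)/20 - (-17)·6²/30 - (-17)·(12/5)³/(6·6) = -1224/125 kN·m
Load 2 — uniform load w=-13 kN/m over full span:
  M_2 = wLx/2 - wL²/12 - wx²/2 = (-13)·6·(12/5)/2 - (-13)·6²/12 - (-13)·(12/5)²/2 = -429/25 kN·m
Load 3 — point force P=14 kN at a=3/2 m (b=L-a=9/2):
  M_3 = Pa²(a+3b)(L-x)/L³ - Pa²b/L²  [x>a] = 14·(3/2)²·((3/2)+3·(9/2))·(6-(12/5))/6³ - 14·(3/2)²·(9/2)/6² = 63/16 kN·m
Superposition: M = Σ M_i = -46029/2000 kN·m ≈ -23.014500 kN·m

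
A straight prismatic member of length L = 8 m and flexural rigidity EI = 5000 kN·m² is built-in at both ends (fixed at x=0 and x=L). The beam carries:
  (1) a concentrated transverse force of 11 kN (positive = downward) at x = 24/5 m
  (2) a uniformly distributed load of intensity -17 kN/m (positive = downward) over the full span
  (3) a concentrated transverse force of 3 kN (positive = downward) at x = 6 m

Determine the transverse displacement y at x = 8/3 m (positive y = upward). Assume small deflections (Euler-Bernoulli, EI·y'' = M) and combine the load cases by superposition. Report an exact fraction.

Load 1 — point force P=11 kN at a=24/5 m (b=L-a=16/5):
  y_1 = -Pb²x²(3aL-(3a+b)x)/(6L³EI)  [x≤a] = -11·(16/5)²·(8/3)²·(3·(24/5)·8-(3·(24/5)+(16/5))·(8/3))/(6·8³·5000) = -22528/6328125 m
Load 2 — uniform load w=-17 kN/m over full span:
  y_2 = -wx²(L-x)²/(24EI) = -(-17)·(8/3)²·(8-(8/3))²/(24·5000) = 4352/151875 m
Load 3 — point force P=3 kN at a=6 m (b=L-a=2):
  y_3 = -Pb²x²(3aL-(3a+b)x)/(6L³EI)  [x≤a] = -3·2²·(8/3)²·(3·6·8-(3·6+2)·(8/3))/(6·8³·5000) = -17/33750 m
Superposition: y = Σ y_i = 933707/37968750 m ≈ 0.024591 m

y(8/3) = 933707/37968750 m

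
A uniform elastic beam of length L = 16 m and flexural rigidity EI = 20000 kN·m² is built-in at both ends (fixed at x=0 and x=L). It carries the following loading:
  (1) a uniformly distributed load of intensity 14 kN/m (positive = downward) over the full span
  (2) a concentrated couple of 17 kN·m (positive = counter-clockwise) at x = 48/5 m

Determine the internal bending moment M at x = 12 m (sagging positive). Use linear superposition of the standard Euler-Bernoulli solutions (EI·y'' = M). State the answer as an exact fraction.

Load 1 — uniform load w=14 kN/m over full span:
  M_1 = wLx/2 - wL²/12 - wx²/2 = 14·16·12/2 - 14·16²/12 - 14·12²/2 = 112/3 kN·m
Load 2 — applied couple M₀=17 kN·m at a=48/5 m (b=L-a=32/5):
  M_2 = R_Ax - M_A - M₀  [x>a] with R_A=153/100, M_A=136/25 = (153/100)·12 - (136/25) - 17 = -102/25 kN·m
Superposition: M = Σ M_i = 2494/75 kN·m ≈ 33.253333 kN·m

M(12) = 2494/75 kN·m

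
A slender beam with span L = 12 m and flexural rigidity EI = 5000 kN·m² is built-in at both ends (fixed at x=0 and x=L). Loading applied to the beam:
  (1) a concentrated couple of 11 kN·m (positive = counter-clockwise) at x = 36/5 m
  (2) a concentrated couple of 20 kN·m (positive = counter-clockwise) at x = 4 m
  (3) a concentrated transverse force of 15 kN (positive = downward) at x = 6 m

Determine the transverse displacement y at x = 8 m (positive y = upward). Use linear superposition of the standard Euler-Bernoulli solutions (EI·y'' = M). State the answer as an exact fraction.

Load 1 — applied couple M₀=11 kN·m at a=36/5 m (b=L-a=24/5):
  y_1 = (R_Ax³/6 - M_Ax²/2 - M₀(x-a)²/2)/EI  [x>a] with R_A=33/25, M_A=88/25 = ((33/25)·8³/6 - (88/25)·8²/2 - 11·(8-(36/5))²/2)/5000 = -11/15625 m
Load 2 — applied couple M₀=20 kN·m at a=4 m (b=L-a=8):
  y_2 = (R_Ax³/6 - M_Ax²/2 - M₀(x-a)²/2)/EI  [x>a] with R_A=20/9, M_A=0 = ((20/9)·8³/6 - 0·8²/2 - 20·(8-4)²/2)/5000 = 4/675 m
Load 3 — point force P=15 kN at a=6 m (b=L-a=6):
  y_3 = -Pa²(L-x)²(3bL-(3b+a)(L-x))/(6L³EI)  [x>a] = -15·6²·(12-8)²·(3·6·12-(3·6+6)·(12-8))/(6·12³·5000) = -1/50 m
Superposition: y = Σ y_i = -12469/843750 m ≈ -0.014778 m

y(8) = -12469/843750 m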